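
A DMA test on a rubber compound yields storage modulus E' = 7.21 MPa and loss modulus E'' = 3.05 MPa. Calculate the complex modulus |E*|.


|E*| = sqrt(E'^2 + E''^2)
= sqrt(7.21^2 + 3.05^2)
= sqrt(51.9841 + 9.3025)
= 7.829 MPa

7.829 MPa


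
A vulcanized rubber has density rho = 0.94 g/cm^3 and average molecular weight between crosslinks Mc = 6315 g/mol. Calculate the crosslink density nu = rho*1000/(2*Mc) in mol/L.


nu = rho * 1000 / (2 * Mc)
nu = 0.94 * 1000 / (2 * 6315)
nu = 940.0 / 12630
nu = 0.0744 mol/L

0.0744 mol/L


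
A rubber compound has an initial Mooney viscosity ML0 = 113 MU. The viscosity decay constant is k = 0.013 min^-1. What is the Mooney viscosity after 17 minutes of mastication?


ML = ML0 * exp(-k * t)
ML = 113 * exp(-0.013 * 17)
ML = 113 * 0.8017
ML = 90.59 MU

90.59 MU


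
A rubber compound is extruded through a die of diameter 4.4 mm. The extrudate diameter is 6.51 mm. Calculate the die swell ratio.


Die swell ratio = D_extrudate / D_die
= 6.51 / 4.4
= 1.48

Die swell = 1.48


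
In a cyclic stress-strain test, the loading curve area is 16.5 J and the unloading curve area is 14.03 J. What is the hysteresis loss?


Hysteresis loss = loading - unloading
= 16.5 - 14.03
= 2.47 J

2.47 J


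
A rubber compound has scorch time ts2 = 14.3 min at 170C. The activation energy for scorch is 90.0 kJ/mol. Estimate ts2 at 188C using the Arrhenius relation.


Convert temperatures: T1 = 170 + 273.15 = 443.15 K, T2 = 188 + 273.15 = 461.15 K
ts2_new = 14.3 * exp(90000 / 8.314 * (1/461.15 - 1/443.15))
1/T2 - 1/T1 = -8.8080e-05
ts2_new = 5.51 min

5.51 min


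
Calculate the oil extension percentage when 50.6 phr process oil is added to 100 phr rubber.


Oil % = oil / (100 + oil) * 100
= 50.6 / (100 + 50.6) * 100
= 50.6 / 150.6 * 100
= 33.6%

33.6%


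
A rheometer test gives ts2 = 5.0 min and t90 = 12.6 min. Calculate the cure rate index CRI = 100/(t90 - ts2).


CRI = 100 / (t90 - ts2)
= 100 / (12.6 - 5.0)
= 100 / 7.6
= 13.16 min^-1

13.16 min^-1


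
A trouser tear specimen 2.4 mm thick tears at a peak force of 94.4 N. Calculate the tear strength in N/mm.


Tear strength = force / thickness
= 94.4 / 2.4
= 39.33 N/mm

39.33 N/mm


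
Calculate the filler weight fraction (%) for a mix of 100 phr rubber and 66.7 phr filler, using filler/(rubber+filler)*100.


Filler % = filler / (rubber + filler) * 100
= 66.7 / (100 + 66.7) * 100
= 66.7 / 166.7 * 100
= 40.01%

40.01%


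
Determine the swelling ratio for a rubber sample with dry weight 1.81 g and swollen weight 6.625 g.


Q = W_swollen / W_dry
Q = 6.625 / 1.81
Q = 3.66

Q = 3.66


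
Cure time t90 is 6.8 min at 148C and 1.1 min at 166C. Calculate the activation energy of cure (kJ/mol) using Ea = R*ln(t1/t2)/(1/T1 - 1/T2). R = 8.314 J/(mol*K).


T1 = 421.15 K, T2 = 439.15 K
1/T1 - 1/T2 = 9.7325e-05
ln(t1/t2) = ln(6.8/1.1) = 1.8216
Ea = 8.314 * 1.8216 / 9.7325e-05 = 155612.0374 J/mol
Ea = 155.61 kJ/mol

155.61 kJ/mol


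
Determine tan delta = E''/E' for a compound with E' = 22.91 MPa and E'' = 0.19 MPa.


tan delta = E'' / E'
= 0.19 / 22.91
= 0.0083

tan delta = 0.0083


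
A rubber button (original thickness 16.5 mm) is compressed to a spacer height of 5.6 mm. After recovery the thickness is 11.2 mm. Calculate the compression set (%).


CS = (t0 - recovered) / (t0 - ts) * 100
= (16.5 - 11.2) / (16.5 - 5.6) * 100
= 5.3 / 10.9 * 100
= 48.6%

48.6%


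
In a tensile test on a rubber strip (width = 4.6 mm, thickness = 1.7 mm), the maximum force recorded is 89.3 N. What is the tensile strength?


Area = width * thickness = 4.6 * 1.7 = 7.82 mm^2
TS = force / area = 89.3 / 7.82 = 11.42 MPa

11.42 MPa


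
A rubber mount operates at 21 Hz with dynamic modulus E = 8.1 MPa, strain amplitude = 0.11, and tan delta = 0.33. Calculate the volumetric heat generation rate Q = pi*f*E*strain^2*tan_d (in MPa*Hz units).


Q = pi * f * E * strain^2 * tan_d
= pi * 21 * 8.1 * 0.11^2 * 0.33
= pi * 21 * 8.1 * 0.0121 * 0.33
= 2.1338

Q = 2.1338


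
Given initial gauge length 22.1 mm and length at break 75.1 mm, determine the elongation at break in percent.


Elongation = (Lf - L0) / L0 * 100
= (75.1 - 22.1) / 22.1 * 100
= 53.0 / 22.1 * 100
= 239.8%

239.8%


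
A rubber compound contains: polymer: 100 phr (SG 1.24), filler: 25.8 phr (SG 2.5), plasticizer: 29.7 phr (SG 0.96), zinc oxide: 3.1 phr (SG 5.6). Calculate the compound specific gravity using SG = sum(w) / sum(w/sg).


Sum of weights = 158.6
Volume contributions:
  polymer: 100/1.24 = 80.6452
  filler: 25.8/2.5 = 10.3200
  plasticizer: 29.7/0.96 = 30.9375
  zinc oxide: 3.1/5.6 = 0.5536
Sum of volumes = 122.4562
SG = 158.6 / 122.4562 = 1.295

SG = 1.295


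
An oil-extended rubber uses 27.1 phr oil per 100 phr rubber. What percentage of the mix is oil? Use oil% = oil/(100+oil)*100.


Oil % = oil / (100 + oil) * 100
= 27.1 / (100 + 27.1) * 100
= 27.1 / 127.1 * 100
= 21.32%

21.32%


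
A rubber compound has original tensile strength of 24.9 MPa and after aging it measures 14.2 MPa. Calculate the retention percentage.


Retention = aged / original * 100
= 14.2 / 24.9 * 100
= 57.0%

57.0%


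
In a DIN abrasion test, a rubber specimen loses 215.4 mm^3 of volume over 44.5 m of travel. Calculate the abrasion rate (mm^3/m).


Rate = volume_loss / distance
= 215.4 / 44.5
= 4.84 mm^3/m

4.84 mm^3/m


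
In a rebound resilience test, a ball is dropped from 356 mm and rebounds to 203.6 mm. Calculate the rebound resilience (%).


Resilience = h_rebound / h_drop * 100
= 203.6 / 356 * 100
= 57.2%

57.2%


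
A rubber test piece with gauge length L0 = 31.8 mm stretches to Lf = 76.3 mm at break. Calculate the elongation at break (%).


Elongation = (Lf - L0) / L0 * 100
= (76.3 - 31.8) / 31.8 * 100
= 44.5 / 31.8 * 100
= 139.9%

139.9%


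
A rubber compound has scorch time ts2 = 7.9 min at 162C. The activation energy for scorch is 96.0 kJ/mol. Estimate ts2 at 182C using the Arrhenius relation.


Convert temperatures: T1 = 162 + 273.15 = 435.15 K, T2 = 182 + 273.15 = 455.15 K
ts2_new = 7.9 * exp(96000 / 8.314 * (1/455.15 - 1/435.15))
1/T2 - 1/T1 = -1.0098e-04
ts2_new = 2.46 min

2.46 min


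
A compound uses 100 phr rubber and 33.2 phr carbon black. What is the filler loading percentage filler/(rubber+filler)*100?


Filler % = filler / (rubber + filler) * 100
= 33.2 / (100 + 33.2) * 100
= 33.2 / 133.2 * 100
= 24.92%

24.92%


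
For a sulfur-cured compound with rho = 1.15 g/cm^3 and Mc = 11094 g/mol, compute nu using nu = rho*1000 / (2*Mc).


nu = rho * 1000 / (2 * Mc)
nu = 1.15 * 1000 / (2 * 11094)
nu = 1150.0 / 22188
nu = 0.0518 mol/L

0.0518 mol/L


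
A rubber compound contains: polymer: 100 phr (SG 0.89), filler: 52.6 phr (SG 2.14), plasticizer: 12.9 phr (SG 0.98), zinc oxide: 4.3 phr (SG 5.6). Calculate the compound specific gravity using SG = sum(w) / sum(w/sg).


Sum of weights = 169.8
Volume contributions:
  polymer: 100/0.89 = 112.3596
  filler: 52.6/2.14 = 24.5794
  plasticizer: 12.9/0.98 = 13.1633
  zinc oxide: 4.3/5.6 = 0.7679
Sum of volumes = 150.8701
SG = 169.8 / 150.8701 = 1.125

SG = 1.125


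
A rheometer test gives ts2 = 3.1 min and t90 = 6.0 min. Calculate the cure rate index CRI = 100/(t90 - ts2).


CRI = 100 / (t90 - ts2)
= 100 / (6.0 - 3.1)
= 100 / 2.9
= 34.48 min^-1

34.48 min^-1


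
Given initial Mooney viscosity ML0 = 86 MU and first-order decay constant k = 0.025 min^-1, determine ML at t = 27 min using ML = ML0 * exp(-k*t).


ML = ML0 * exp(-k * t)
ML = 86 * exp(-0.025 * 27)
ML = 86 * 0.5092
ML = 43.79 MU

43.79 MU


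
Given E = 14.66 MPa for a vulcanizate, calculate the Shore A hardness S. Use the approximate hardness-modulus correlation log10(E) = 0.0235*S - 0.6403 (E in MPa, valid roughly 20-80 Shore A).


log10(E) = 0.0235*S - 0.6403  =>  S = (log10(E) + 0.6403) / 0.0235
log10(14.66) = 1.166134
S = (1.166134 + 0.6403) / 0.0235 = 1.806434 / 0.0235
S = 76.9

Shore A = 76.9


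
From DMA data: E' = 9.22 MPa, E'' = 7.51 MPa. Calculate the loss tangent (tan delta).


tan delta = E'' / E'
= 7.51 / 9.22
= 0.8145

tan delta = 0.8145


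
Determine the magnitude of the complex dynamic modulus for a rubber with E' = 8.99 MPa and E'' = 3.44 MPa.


|E*| = sqrt(E'^2 + E''^2)
= sqrt(8.99^2 + 3.44^2)
= sqrt(80.8201 + 11.8336)
= 9.626 MPa

9.626 MPa


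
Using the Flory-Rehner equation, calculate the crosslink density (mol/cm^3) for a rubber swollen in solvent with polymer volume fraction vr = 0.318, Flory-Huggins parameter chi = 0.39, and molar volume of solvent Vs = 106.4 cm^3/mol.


ln(1 - vr) = ln(1 - 0.318) = -0.3827
Numerator = -((-0.3827) + 0.318 + 0.39 * 0.318^2) = 0.0253
Denominator = 106.4 * (0.318^(1/3) - 0.318/2) = 55.7070
nu = 0.0253 / 55.7070 = 4.5393e-04 mol/cm^3

4.5393e-04 mol/cm^3


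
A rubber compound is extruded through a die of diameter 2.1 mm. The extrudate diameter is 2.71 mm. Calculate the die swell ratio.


Die swell ratio = D_extrudate / D_die
= 2.71 / 2.1
= 1.29

Die swell = 1.29


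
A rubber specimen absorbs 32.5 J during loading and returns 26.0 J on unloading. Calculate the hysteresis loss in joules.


Hysteresis loss = loading - unloading
= 32.5 - 26.0
= 6.5 J

6.5 J


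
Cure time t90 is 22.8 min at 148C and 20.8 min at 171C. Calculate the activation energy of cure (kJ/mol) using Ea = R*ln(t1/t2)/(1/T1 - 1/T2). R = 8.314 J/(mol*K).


T1 = 421.15 K, T2 = 444.15 K
1/T1 - 1/T2 = 1.2296e-04
ln(t1/t2) = ln(22.8/20.8) = 0.0918
Ea = 8.314 * 0.0918 / 1.2296e-04 = 6207.6475 J/mol
Ea = 6.21 kJ/mol

6.21 kJ/mol


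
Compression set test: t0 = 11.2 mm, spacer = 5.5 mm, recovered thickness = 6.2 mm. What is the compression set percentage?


CS = (t0 - recovered) / (t0 - ts) * 100
= (11.2 - 6.2) / (11.2 - 5.5) * 100
= 5.0 / 5.7 * 100
= 87.7%

87.7%


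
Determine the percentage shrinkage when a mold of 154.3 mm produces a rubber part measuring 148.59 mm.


Shrinkage = (mold - part) / mold * 100
= (154.3 - 148.59) / 154.3 * 100
= 5.71 / 154.3 * 100
= 3.7%

3.7%


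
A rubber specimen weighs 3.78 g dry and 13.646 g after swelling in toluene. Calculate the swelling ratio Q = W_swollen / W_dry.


Q = W_swollen / W_dry
Q = 13.646 / 3.78
Q = 3.61

Q = 3.61


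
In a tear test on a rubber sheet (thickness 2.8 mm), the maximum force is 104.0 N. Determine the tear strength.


Tear strength = force / thickness
= 104.0 / 2.8
= 37.14 N/mm

37.14 N/mm


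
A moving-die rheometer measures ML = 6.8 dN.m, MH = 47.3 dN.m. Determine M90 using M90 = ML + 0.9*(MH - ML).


M90 = ML + 0.9 * (MH - ML)
M90 = 6.8 + 0.9 * (47.3 - 6.8)
M90 = 6.8 + 0.9 * 40.5
M90 = 43.25 dN.m

43.25 dN.m


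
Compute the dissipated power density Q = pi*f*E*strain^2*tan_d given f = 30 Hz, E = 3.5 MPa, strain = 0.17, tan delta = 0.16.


Q = pi * f * E * strain^2 * tan_d
= pi * 30 * 3.5 * 0.17^2 * 0.16
= pi * 30 * 3.5 * 0.0289 * 0.16
= 1.5253

Q = 1.5253


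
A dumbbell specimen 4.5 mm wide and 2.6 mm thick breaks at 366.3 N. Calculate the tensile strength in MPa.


Area = width * thickness = 4.5 * 2.6 = 11.7 mm^2
TS = force / area = 366.3 / 11.7 = 31.31 MPa

31.31 MPa


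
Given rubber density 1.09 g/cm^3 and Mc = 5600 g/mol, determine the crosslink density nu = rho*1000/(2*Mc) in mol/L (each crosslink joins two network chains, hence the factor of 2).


nu = rho * 1000 / (2 * Mc)
nu = 1.09 * 1000 / (2 * 5600)
nu = 1090.0 / 11200
nu = 0.0973 mol/L

0.0973 mol/L


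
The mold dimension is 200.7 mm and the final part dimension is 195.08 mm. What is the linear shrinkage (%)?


Shrinkage = (mold - part) / mold * 100
= (200.7 - 195.08) / 200.7 * 100
= 5.62 / 200.7 * 100
= 2.8%

2.8%


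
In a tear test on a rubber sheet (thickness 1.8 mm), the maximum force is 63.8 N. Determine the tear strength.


Tear strength = force / thickness
= 63.8 / 1.8
= 35.44 N/mm

35.44 N/mm


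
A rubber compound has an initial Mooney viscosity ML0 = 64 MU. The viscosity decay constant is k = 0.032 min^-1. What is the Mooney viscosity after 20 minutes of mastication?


ML = ML0 * exp(-k * t)
ML = 64 * exp(-0.032 * 20)
ML = 64 * 0.5273
ML = 33.75 MU

33.75 MU


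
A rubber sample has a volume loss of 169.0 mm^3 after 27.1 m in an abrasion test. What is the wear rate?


Rate = volume_loss / distance
= 169.0 / 27.1
= 6.236 mm^3/m

6.236 mm^3/m


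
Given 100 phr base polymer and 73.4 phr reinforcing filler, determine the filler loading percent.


Filler % = filler / (rubber + filler) * 100
= 73.4 / (100 + 73.4) * 100
= 73.4 / 173.4 * 100
= 42.33%

42.33%


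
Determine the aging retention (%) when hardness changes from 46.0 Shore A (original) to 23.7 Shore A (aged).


Retention = aged / original * 100
= 23.7 / 46.0 * 100
= 51.5%

51.5%


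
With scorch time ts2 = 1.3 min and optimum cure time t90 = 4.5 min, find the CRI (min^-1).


CRI = 100 / (t90 - ts2)
= 100 / (4.5 - 1.3)
= 100 / 3.2
= 31.25 min^-1

31.25 min^-1


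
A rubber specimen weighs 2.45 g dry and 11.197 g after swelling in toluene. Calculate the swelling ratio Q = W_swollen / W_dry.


Q = W_swollen / W_dry
Q = 11.197 / 2.45
Q = 4.57

Q = 4.57


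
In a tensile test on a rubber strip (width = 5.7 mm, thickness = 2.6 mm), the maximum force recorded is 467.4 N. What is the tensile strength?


Area = width * thickness = 5.7 * 2.6 = 14.82 mm^2
TS = force / area = 467.4 / 14.82 = 31.54 MPa

31.54 MPa


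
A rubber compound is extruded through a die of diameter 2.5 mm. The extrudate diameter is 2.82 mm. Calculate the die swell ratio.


Die swell ratio = D_extrudate / D_die
= 2.82 / 2.5
= 1.128

Die swell = 1.128


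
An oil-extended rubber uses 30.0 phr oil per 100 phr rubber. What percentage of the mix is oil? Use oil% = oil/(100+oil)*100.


Oil % = oil / (100 + oil) * 100
= 30.0 / (100 + 30.0) * 100
= 30.0 / 130.0 * 100
= 23.08%

23.08%


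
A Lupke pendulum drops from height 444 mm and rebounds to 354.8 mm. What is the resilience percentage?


Resilience = h_rebound / h_drop * 100
= 354.8 / 444 * 100
= 79.9%

79.9%


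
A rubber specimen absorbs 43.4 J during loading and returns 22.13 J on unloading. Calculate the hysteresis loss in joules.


Hysteresis loss = loading - unloading
= 43.4 - 22.13
= 21.27 J

21.27 J


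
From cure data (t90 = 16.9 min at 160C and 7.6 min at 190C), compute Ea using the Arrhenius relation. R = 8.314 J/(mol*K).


T1 = 433.15 K, T2 = 463.15 K
1/T1 - 1/T2 = 1.4954e-04
ln(t1/t2) = ln(16.9/7.6) = 0.7992
Ea = 8.314 * 0.7992 / 1.4954e-04 = 44430.9308 J/mol
Ea = 44.43 kJ/mol

44.43 kJ/mol


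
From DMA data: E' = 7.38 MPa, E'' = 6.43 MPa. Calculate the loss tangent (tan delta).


tan delta = E'' / E'
= 6.43 / 7.38
= 0.8713

tan delta = 0.8713


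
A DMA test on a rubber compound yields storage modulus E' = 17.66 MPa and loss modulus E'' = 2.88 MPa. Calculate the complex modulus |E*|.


|E*| = sqrt(E'^2 + E''^2)
= sqrt(17.66^2 + 2.88^2)
= sqrt(311.8756 + 8.2944)
= 17.893 MPa

17.893 MPa


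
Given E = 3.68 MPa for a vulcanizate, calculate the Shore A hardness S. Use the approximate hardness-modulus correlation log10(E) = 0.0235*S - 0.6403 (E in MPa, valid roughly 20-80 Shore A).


log10(E) = 0.0235*S - 0.6403  =>  S = (log10(E) + 0.6403) / 0.0235
log10(3.68) = 0.565848
S = (0.565848 + 0.6403) / 0.0235 = 1.206148 / 0.0235
S = 51.3

Shore A = 51.3


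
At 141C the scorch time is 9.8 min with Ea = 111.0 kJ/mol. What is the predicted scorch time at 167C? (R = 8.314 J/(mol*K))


Convert temperatures: T1 = 141 + 273.15 = 414.15 K, T2 = 167 + 273.15 = 440.15 K
ts2_new = 9.8 * exp(111000 / 8.314 * (1/440.15 - 1/414.15))
1/T2 - 1/T1 = -1.4263e-04
ts2_new = 1.46 min

1.46 min


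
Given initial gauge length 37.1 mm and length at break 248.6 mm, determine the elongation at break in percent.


Elongation = (Lf - L0) / L0 * 100
= (248.6 - 37.1) / 37.1 * 100
= 211.5 / 37.1 * 100
= 570.1%

570.1%


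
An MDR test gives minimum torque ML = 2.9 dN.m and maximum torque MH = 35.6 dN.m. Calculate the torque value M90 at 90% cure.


M90 = ML + 0.9 * (MH - ML)
M90 = 2.9 + 0.9 * (35.6 - 2.9)
M90 = 2.9 + 0.9 * 32.7
M90 = 32.33 dN.m

32.33 dN.m


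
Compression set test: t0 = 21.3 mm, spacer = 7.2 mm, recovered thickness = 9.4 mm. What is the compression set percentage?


CS = (t0 - recovered) / (t0 - ts) * 100
= (21.3 - 9.4) / (21.3 - 7.2) * 100
= 11.9 / 14.1 * 100
= 84.4%

84.4%


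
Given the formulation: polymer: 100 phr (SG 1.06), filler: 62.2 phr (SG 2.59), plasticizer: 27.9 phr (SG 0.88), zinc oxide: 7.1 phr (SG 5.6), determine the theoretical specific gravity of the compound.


Sum of weights = 197.2
Volume contributions:
  polymer: 100/1.06 = 94.3396
  filler: 62.2/2.59 = 24.0154
  plasticizer: 27.9/0.88 = 31.7045
  zinc oxide: 7.1/5.6 = 1.2679
Sum of volumes = 151.3275
SG = 197.2 / 151.3275 = 1.303

SG = 1.303


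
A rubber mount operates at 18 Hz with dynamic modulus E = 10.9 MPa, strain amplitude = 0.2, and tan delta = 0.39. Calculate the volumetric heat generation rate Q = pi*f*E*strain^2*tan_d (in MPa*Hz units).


Q = pi * f * E * strain^2 * tan_d
= pi * 18 * 10.9 * 0.2^2 * 0.39
= pi * 18 * 10.9 * 0.0400 * 0.39
= 9.6155

Q = 9.6155


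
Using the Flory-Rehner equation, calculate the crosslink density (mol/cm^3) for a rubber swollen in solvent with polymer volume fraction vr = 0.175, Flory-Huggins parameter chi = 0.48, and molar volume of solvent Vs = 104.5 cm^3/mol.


ln(1 - vr) = ln(1 - 0.175) = -0.1924
Numerator = -((-0.1924) + 0.175 + 0.48 * 0.175^2) = 0.0027
Denominator = 104.5 * (0.175^(1/3) - 0.175/2) = 49.3077
nu = 0.0027 / 49.3077 = 5.4188e-05 mol/cm^3

5.4188e-05 mol/cm^3


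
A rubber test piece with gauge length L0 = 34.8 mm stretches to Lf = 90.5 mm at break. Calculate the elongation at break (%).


Elongation = (Lf - L0) / L0 * 100
= (90.5 - 34.8) / 34.8 * 100
= 55.7 / 34.8 * 100
= 160.1%

160.1%


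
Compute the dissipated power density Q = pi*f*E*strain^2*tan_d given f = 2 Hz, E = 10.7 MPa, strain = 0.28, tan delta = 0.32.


Q = pi * f * E * strain^2 * tan_d
= pi * 2 * 10.7 * 0.28^2 * 0.32
= pi * 2 * 10.7 * 0.0784 * 0.32
= 1.6867

Q = 1.6867


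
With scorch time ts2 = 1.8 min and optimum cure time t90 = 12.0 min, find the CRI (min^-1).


CRI = 100 / (t90 - ts2)
= 100 / (12.0 - 1.8)
= 100 / 10.2
= 9.8 min^-1

9.8 min^-1


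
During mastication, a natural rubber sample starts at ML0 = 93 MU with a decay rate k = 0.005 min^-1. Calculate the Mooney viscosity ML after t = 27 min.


ML = ML0 * exp(-k * t)
ML = 93 * exp(-0.005 * 27)
ML = 93 * 0.8737
ML = 81.26 MU

81.26 MU


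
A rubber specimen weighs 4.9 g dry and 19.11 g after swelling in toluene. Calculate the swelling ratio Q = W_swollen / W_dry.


Q = W_swollen / W_dry
Q = 19.11 / 4.9
Q = 3.9

Q = 3.9


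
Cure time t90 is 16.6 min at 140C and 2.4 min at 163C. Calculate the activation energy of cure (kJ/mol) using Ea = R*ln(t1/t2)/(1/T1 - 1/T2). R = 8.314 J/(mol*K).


T1 = 413.15 K, T2 = 436.15 K
1/T1 - 1/T2 = 1.2764e-04
ln(t1/t2) = ln(16.6/2.4) = 1.9339
Ea = 8.314 * 1.9339 / 1.2764e-04 = 125970.0951 J/mol
Ea = 125.97 kJ/mol

125.97 kJ/mol


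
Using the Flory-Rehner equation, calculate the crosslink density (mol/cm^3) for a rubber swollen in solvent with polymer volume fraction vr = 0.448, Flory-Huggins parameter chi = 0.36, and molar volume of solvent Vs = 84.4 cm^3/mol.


ln(1 - vr) = ln(1 - 0.448) = -0.5942
Numerator = -((-0.5942) + 0.448 + 0.36 * 0.448^2) = 0.0740
Denominator = 84.4 * (0.448^(1/3) - 0.448/2) = 45.6750
nu = 0.0740 / 45.6750 = 0.0016 mol/cm^3

0.0016 mol/cm^3


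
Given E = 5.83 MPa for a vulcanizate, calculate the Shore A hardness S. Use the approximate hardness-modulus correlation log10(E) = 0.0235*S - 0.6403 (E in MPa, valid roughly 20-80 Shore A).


log10(E) = 0.0235*S - 0.6403  =>  S = (log10(E) + 0.6403) / 0.0235
log10(5.83) = 0.765669
S = (0.765669 + 0.6403) / 0.0235 = 1.405969 / 0.0235
S = 59.8

Shore A = 59.8


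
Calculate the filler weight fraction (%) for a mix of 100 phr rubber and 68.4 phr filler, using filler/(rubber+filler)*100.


Filler % = filler / (rubber + filler) * 100
= 68.4 / (100 + 68.4) * 100
= 68.4 / 168.4 * 100
= 40.62%

40.62%


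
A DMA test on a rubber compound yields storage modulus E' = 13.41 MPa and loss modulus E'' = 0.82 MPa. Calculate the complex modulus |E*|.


|E*| = sqrt(E'^2 + E''^2)
= sqrt(13.41^2 + 0.82^2)
= sqrt(179.8281 + 0.6724)
= 13.435 MPa

13.435 MPa


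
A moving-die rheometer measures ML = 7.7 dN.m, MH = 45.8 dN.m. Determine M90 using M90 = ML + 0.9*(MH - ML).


M90 = ML + 0.9 * (MH - ML)
M90 = 7.7 + 0.9 * (45.8 - 7.7)
M90 = 7.7 + 0.9 * 38.1
M90 = 41.99 dN.m

41.99 dN.m


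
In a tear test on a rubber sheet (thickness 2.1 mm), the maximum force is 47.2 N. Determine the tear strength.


Tear strength = force / thickness
= 47.2 / 2.1
= 22.48 N/mm

22.48 N/mm


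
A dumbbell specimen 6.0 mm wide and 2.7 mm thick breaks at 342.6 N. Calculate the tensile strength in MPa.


Area = width * thickness = 6.0 * 2.7 = 16.2 mm^2
TS = force / area = 342.6 / 16.2 = 21.15 MPa

21.15 MPa


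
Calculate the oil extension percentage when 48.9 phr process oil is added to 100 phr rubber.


Oil % = oil / (100 + oil) * 100
= 48.9 / (100 + 48.9) * 100
= 48.9 / 148.9 * 100
= 32.84%

32.84%


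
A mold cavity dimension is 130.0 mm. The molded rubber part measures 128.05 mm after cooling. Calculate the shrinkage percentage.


Shrinkage = (mold - part) / mold * 100
= (130.0 - 128.05) / 130.0 * 100
= 1.95 / 130.0 * 100
= 1.5%

1.5%


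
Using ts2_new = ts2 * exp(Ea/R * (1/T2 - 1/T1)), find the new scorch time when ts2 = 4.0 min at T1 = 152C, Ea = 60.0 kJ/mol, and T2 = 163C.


Convert temperatures: T1 = 152 + 273.15 = 425.15 K, T2 = 163 + 273.15 = 436.15 K
ts2_new = 4.0 * exp(60000 / 8.314 * (1/436.15 - 1/425.15))
1/T2 - 1/T1 = -5.9322e-05
ts2_new = 2.61 min

2.61 min


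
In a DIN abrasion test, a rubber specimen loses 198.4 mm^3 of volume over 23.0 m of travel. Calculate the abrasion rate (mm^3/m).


Rate = volume_loss / distance
= 198.4 / 23.0
= 8.626 mm^3/m

8.626 mm^3/m


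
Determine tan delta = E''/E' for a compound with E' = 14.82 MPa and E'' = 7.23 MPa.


tan delta = E'' / E'
= 7.23 / 14.82
= 0.4879

tan delta = 0.4879


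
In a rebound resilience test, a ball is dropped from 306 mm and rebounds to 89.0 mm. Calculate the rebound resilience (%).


Resilience = h_rebound / h_drop * 100
= 89.0 / 306 * 100
= 29.1%

29.1%


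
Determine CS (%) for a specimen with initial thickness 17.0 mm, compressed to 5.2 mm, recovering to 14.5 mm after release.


CS = (t0 - recovered) / (t0 - ts) * 100
= (17.0 - 14.5) / (17.0 - 5.2) * 100
= 2.5 / 11.8 * 100
= 21.2%

21.2%


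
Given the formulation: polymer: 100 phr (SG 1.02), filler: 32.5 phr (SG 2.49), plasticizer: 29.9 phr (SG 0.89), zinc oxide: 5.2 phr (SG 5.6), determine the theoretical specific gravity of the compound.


Sum of weights = 167.6
Volume contributions:
  polymer: 100/1.02 = 98.0392
  filler: 32.5/2.49 = 13.0522
  plasticizer: 29.9/0.89 = 33.5955
  zinc oxide: 5.2/5.6 = 0.9286
Sum of volumes = 145.6155
SG = 167.6 / 145.6155 = 1.151

SG = 1.151


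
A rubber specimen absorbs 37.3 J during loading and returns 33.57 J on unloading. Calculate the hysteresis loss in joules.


Hysteresis loss = loading - unloading
= 37.3 - 33.57
= 3.73 J

3.73 J


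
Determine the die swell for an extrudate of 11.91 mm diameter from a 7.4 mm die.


Die swell ratio = D_extrudate / D_die
= 11.91 / 7.4
= 1.609

Die swell = 1.609


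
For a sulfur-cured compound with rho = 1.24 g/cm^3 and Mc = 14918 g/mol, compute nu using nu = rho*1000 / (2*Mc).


nu = rho * 1000 / (2 * Mc)
nu = 1.24 * 1000 / (2 * 14918)
nu = 1240.0 / 29836
nu = 0.0416 mol/L

0.0416 mol/L


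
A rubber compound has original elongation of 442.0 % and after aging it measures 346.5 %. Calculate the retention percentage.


Retention = aged / original * 100
= 346.5 / 442.0 * 100
= 78.4%

78.4%


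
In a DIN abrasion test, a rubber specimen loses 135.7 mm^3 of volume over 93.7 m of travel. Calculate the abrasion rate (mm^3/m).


Rate = volume_loss / distance
= 135.7 / 93.7
= 1.448 mm^3/m

1.448 mm^3/m


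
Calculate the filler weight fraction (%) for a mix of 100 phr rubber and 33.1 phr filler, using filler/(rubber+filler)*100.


Filler % = filler / (rubber + filler) * 100
= 33.1 / (100 + 33.1) * 100
= 33.1 / 133.1 * 100
= 24.87%

24.87%


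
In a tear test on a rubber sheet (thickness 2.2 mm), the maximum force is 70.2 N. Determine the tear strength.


Tear strength = force / thickness
= 70.2 / 2.2
= 31.91 N/mm

31.91 N/mm


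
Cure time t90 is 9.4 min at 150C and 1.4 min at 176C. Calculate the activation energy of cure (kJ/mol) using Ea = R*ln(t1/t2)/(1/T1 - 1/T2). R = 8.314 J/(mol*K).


T1 = 423.15 K, T2 = 449.15 K
1/T1 - 1/T2 = 1.3680e-04
ln(t1/t2) = ln(9.4/1.4) = 1.9042
Ea = 8.314 * 1.9042 / 1.3680e-04 = 115729.3527 J/mol
Ea = 115.73 kJ/mol

115.73 kJ/mol


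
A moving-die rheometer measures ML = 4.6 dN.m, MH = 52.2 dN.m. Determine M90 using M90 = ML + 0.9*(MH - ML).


M90 = ML + 0.9 * (MH - ML)
M90 = 4.6 + 0.9 * (52.2 - 4.6)
M90 = 4.6 + 0.9 * 47.6
M90 = 47.44 dN.m

47.44 dN.m


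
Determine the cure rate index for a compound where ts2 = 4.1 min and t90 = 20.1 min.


CRI = 100 / (t90 - ts2)
= 100 / (20.1 - 4.1)
= 100 / 16.0
= 6.25 min^-1

6.25 min^-1


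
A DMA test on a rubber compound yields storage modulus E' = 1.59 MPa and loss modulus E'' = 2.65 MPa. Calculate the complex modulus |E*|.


|E*| = sqrt(E'^2 + E''^2)
= sqrt(1.59^2 + 2.65^2)
= sqrt(2.5281 + 7.0225)
= 3.09 MPa

3.09 MPa


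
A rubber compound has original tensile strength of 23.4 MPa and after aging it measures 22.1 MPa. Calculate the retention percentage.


Retention = aged / original * 100
= 22.1 / 23.4 * 100
= 94.4%

94.4%


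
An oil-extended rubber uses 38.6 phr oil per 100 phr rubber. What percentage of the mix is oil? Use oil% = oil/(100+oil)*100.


Oil % = oil / (100 + oil) * 100
= 38.6 / (100 + 38.6) * 100
= 38.6 / 138.6 * 100
= 27.85%

27.85%


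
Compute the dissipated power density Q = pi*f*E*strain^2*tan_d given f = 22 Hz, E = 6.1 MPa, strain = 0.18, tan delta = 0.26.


Q = pi * f * E * strain^2 * tan_d
= pi * 22 * 6.1 * 0.18^2 * 0.26
= pi * 22 * 6.1 * 0.0324 * 0.26
= 3.5516

Q = 3.5516


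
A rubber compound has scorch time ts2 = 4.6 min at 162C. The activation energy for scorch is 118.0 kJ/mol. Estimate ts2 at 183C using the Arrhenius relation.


Convert temperatures: T1 = 162 + 273.15 = 435.15 K, T2 = 183 + 273.15 = 456.15 K
ts2_new = 4.6 * exp(118000 / 8.314 * (1/456.15 - 1/435.15))
1/T2 - 1/T1 = -1.0580e-04
ts2_new = 1.02 min

1.02 min


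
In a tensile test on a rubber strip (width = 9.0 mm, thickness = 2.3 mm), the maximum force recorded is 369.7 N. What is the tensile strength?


Area = width * thickness = 9.0 * 2.3 = 20.7 mm^2
TS = force / area = 369.7 / 20.7 = 17.86 MPa

17.86 MPa


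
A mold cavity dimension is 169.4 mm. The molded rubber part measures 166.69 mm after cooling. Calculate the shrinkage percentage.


Shrinkage = (mold - part) / mold * 100
= (169.4 - 166.69) / 169.4 * 100
= 2.71 / 169.4 * 100
= 1.6%

1.6%


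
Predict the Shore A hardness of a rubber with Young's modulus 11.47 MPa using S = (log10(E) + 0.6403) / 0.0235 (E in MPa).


log10(E) = 0.0235*S - 0.6403  =>  S = (log10(E) + 0.6403) / 0.0235
log10(11.47) = 1.059563
S = (1.059563 + 0.6403) / 0.0235 = 1.699863 / 0.0235
S = 72.3

Shore A = 72.3


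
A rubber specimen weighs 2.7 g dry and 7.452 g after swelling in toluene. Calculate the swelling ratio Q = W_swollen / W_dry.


Q = W_swollen / W_dry
Q = 7.452 / 2.7
Q = 2.76

Q = 2.76


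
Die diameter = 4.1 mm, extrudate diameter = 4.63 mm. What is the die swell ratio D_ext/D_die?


Die swell ratio = D_extrudate / D_die
= 4.63 / 4.1
= 1.129

Die swell = 1.129


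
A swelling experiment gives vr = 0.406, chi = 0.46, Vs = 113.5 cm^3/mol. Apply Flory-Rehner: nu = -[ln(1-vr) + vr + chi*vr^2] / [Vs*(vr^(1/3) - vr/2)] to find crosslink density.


ln(1 - vr) = ln(1 - 0.406) = -0.5209
Numerator = -((-0.5209) + 0.406 + 0.46 * 0.406^2) = 0.0391
Denominator = 113.5 * (0.406^(1/3) - 0.406/2) = 61.0031
nu = 0.0391 / 61.0031 = 6.4015e-04 mol/cm^3

6.4015e-04 mol/cm^3


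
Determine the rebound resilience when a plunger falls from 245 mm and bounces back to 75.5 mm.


Resilience = h_rebound / h_drop * 100
= 75.5 / 245 * 100
= 30.8%

30.8%


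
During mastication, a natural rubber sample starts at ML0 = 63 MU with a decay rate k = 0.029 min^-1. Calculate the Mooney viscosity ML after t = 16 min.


ML = ML0 * exp(-k * t)
ML = 63 * exp(-0.029 * 16)
ML = 63 * 0.6288
ML = 39.61 MU

39.61 MU


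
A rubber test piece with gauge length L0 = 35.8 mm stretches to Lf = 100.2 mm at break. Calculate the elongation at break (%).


Elongation = (Lf - L0) / L0 * 100
= (100.2 - 35.8) / 35.8 * 100
= 64.4 / 35.8 * 100
= 179.9%

179.9%


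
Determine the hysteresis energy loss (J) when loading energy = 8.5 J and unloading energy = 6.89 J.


Hysteresis loss = loading - unloading
= 8.5 - 6.89
= 1.61 J

1.61 J


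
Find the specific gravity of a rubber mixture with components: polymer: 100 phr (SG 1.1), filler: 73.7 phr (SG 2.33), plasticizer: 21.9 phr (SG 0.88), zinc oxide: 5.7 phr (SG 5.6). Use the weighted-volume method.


Sum of weights = 201.3
Volume contributions:
  polymer: 100/1.1 = 90.9091
  filler: 73.7/2.33 = 31.6309
  plasticizer: 21.9/0.88 = 24.8864
  zinc oxide: 5.7/5.6 = 1.0179
Sum of volumes = 148.4442
SG = 201.3 / 148.4442 = 1.356

SG = 1.356


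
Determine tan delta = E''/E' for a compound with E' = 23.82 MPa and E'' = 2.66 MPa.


tan delta = E'' / E'
= 2.66 / 23.82
= 0.1117

tan delta = 0.1117


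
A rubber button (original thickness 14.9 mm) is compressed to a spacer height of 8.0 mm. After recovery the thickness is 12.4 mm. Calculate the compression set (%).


CS = (t0 - recovered) / (t0 - ts) * 100
= (14.9 - 12.4) / (14.9 - 8.0) * 100
= 2.5 / 6.9 * 100
= 36.2%

36.2%


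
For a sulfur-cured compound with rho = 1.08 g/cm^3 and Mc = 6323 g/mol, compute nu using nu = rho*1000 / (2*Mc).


nu = rho * 1000 / (2 * Mc)
nu = 1.08 * 1000 / (2 * 6323)
nu = 1080.0 / 12646
nu = 0.0854 mol/L

0.0854 mol/L


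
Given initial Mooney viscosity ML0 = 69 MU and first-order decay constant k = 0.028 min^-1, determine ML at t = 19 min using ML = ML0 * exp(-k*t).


ML = ML0 * exp(-k * t)
ML = 69 * exp(-0.028 * 19)
ML = 69 * 0.5874
ML = 40.53 MU

40.53 MU


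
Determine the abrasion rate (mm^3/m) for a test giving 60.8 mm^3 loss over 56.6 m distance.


Rate = volume_loss / distance
= 60.8 / 56.6
= 1.074 mm^3/m

1.074 mm^3/m


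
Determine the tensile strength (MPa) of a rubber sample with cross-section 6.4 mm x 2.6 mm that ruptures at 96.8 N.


Area = width * thickness = 6.4 * 2.6 = 16.64 mm^2
TS = force / area = 96.8 / 16.64 = 5.82 MPa

5.82 MPa


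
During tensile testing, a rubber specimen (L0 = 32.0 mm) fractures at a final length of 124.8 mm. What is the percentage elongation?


Elongation = (Lf - L0) / L0 * 100
= (124.8 - 32.0) / 32.0 * 100
= 92.8 / 32.0 * 100
= 290.0%

290.0%


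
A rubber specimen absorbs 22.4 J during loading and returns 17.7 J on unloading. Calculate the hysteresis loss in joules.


Hysteresis loss = loading - unloading
= 22.4 - 17.7
= 4.7 J

4.7 J


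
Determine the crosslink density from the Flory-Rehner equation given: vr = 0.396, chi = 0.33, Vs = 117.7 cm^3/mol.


ln(1 - vr) = ln(1 - 0.396) = -0.5042
Numerator = -((-0.5042) + 0.396 + 0.33 * 0.396^2) = 0.0564
Denominator = 117.7 * (0.396^(1/3) - 0.396/2) = 63.1275
nu = 0.0564 / 63.1275 = 8.9393e-04 mol/cm^3

8.9393e-04 mol/cm^3


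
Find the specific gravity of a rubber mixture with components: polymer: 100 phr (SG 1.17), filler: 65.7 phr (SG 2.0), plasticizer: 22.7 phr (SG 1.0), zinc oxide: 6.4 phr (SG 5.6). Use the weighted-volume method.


Sum of weights = 194.8
Volume contributions:
  polymer: 100/1.17 = 85.4701
  filler: 65.7/2.0 = 32.8500
  plasticizer: 22.7/1.0 = 22.7000
  zinc oxide: 6.4/5.6 = 1.1429
Sum of volumes = 142.1629
SG = 194.8 / 142.1629 = 1.37

SG = 1.37


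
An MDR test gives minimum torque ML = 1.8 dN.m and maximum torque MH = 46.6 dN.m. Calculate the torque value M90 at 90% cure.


M90 = ML + 0.9 * (MH - ML)
M90 = 1.8 + 0.9 * (46.6 - 1.8)
M90 = 1.8 + 0.9 * 44.8
M90 = 42.12 dN.m

42.12 dN.m


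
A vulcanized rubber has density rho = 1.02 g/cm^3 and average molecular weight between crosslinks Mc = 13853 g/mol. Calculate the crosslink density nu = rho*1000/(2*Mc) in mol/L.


nu = rho * 1000 / (2 * Mc)
nu = 1.02 * 1000 / (2 * 13853)
nu = 1020.0 / 27706
nu = 0.0368 mol/L

0.0368 mol/L


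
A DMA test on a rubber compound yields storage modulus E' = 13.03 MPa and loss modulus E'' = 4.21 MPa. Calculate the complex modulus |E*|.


|E*| = sqrt(E'^2 + E''^2)
= sqrt(13.03^2 + 4.21^2)
= sqrt(169.7809 + 17.7241)
= 13.693 MPa

13.693 MPa


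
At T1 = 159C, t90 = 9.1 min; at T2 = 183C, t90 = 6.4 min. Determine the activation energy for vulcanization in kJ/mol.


T1 = 432.15 K, T2 = 456.15 K
1/T1 - 1/T2 = 1.2175e-04
ln(t1/t2) = ln(9.1/6.4) = 0.3520
Ea = 8.314 * 0.3520 / 1.2175e-04 = 24035.5768 J/mol
Ea = 24.04 kJ/mol

24.04 kJ/mol


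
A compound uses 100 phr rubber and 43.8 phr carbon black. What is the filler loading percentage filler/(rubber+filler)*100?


Filler % = filler / (rubber + filler) * 100
= 43.8 / (100 + 43.8) * 100
= 43.8 / 143.8 * 100
= 30.46%

30.46%


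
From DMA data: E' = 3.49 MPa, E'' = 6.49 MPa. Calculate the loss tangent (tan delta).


tan delta = E'' / E'
= 6.49 / 3.49
= 1.8596

tan delta = 1.8596


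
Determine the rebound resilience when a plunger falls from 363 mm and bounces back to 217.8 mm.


Resilience = h_rebound / h_drop * 100
= 217.8 / 363 * 100
= 60.0%

60.0%


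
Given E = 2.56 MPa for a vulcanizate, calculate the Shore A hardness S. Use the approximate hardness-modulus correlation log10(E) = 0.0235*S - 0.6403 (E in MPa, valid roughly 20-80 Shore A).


log10(E) = 0.0235*S - 0.6403  =>  S = (log10(E) + 0.6403) / 0.0235
log10(2.56) = 0.408240
S = (0.408240 + 0.6403) / 0.0235 = 1.048540 / 0.0235
S = 44.6

Shore A = 44.6


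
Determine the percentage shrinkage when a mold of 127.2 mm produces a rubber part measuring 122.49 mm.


Shrinkage = (mold - part) / mold * 100
= (127.2 - 122.49) / 127.2 * 100
= 4.71 / 127.2 * 100
= 3.7%

3.7%


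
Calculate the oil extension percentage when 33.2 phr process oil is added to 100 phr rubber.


Oil % = oil / (100 + oil) * 100
= 33.2 / (100 + 33.2) * 100
= 33.2 / 133.2 * 100
= 24.92%

24.92%


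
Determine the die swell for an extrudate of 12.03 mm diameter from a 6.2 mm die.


Die swell ratio = D_extrudate / D_die
= 12.03 / 6.2
= 1.94

Die swell = 1.94


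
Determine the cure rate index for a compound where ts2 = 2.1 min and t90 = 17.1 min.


CRI = 100 / (t90 - ts2)
= 100 / (17.1 - 2.1)
= 100 / 15.0
= 6.67 min^-1

6.67 min^-1


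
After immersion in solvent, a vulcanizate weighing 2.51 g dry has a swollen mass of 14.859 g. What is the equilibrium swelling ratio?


Q = W_swollen / W_dry
Q = 14.859 / 2.51
Q = 5.92

Q = 5.92


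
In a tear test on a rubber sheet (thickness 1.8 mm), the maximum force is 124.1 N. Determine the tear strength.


Tear strength = force / thickness
= 124.1 / 1.8
= 68.94 N/mm

68.94 N/mm


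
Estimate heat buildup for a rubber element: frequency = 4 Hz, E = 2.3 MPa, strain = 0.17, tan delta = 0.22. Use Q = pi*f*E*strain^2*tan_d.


Q = pi * f * E * strain^2 * tan_d
= pi * 4 * 2.3 * 0.17^2 * 0.22
= pi * 4 * 2.3 * 0.0289 * 0.22
= 0.1838

Q = 0.1838


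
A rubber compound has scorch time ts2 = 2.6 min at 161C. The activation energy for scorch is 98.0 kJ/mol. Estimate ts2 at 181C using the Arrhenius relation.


Convert temperatures: T1 = 161 + 273.15 = 434.15 K, T2 = 181 + 273.15 = 454.15 K
ts2_new = 2.6 * exp(98000 / 8.314 * (1/454.15 - 1/434.15))
1/T2 - 1/T1 = -1.0144e-04
ts2_new = 0.79 min

0.79 min


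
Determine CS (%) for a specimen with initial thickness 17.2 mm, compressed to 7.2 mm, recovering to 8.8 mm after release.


CS = (t0 - recovered) / (t0 - ts) * 100
= (17.2 - 8.8) / (17.2 - 7.2) * 100
= 8.4 / 10.0 * 100
= 84.0%

84.0%


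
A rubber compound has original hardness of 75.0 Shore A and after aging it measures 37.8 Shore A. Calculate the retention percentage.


Retention = aged / original * 100
= 37.8 / 75.0 * 100
= 50.4%

50.4%


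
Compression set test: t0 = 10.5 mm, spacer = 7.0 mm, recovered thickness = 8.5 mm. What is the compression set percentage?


CS = (t0 - recovered) / (t0 - ts) * 100
= (10.5 - 8.5) / (10.5 - 7.0) * 100
= 2.0 / 3.5 * 100
= 57.1%

57.1%


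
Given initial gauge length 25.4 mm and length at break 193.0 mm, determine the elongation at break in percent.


Elongation = (Lf - L0) / L0 * 100
= (193.0 - 25.4) / 25.4 * 100
= 167.6 / 25.4 * 100
= 659.8%

659.8%


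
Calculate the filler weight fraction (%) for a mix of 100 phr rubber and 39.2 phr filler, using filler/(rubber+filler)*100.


Filler % = filler / (rubber + filler) * 100
= 39.2 / (100 + 39.2) * 100
= 39.2 / 139.2 * 100
= 28.16%

28.16%


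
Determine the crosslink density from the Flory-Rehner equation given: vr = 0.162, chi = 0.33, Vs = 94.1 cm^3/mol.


ln(1 - vr) = ln(1 - 0.162) = -0.1767
Numerator = -((-0.1767) + 0.162 + 0.33 * 0.162^2) = 0.0061
Denominator = 94.1 * (0.162^(1/3) - 0.162/2) = 43.6752
nu = 0.0061 / 43.6752 = 1.3913e-04 mol/cm^3

1.3913e-04 mol/cm^3


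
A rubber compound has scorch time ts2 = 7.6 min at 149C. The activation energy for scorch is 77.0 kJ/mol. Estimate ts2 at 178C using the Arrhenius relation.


Convert temperatures: T1 = 149 + 273.15 = 422.15 K, T2 = 178 + 273.15 = 451.15 K
ts2_new = 7.6 * exp(77000 / 8.314 * (1/451.15 - 1/422.15))
1/T2 - 1/T1 = -1.5227e-04
ts2_new = 1.86 min

1.86 min


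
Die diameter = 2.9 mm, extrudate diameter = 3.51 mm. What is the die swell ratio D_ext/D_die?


Die swell ratio = D_extrudate / D_die
= 3.51 / 2.9
= 1.21

Die swell = 1.21


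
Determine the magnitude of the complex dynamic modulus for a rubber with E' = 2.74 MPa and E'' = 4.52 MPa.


|E*| = sqrt(E'^2 + E''^2)
= sqrt(2.74^2 + 4.52^2)
= sqrt(7.5076 + 20.4304)
= 5.286 MPa

5.286 MPa


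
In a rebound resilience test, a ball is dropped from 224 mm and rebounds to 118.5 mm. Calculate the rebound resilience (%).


Resilience = h_rebound / h_drop * 100
= 118.5 / 224 * 100
= 52.9%

52.9%


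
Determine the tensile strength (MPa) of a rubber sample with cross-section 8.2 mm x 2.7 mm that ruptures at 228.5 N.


Area = width * thickness = 8.2 * 2.7 = 22.14 mm^2
TS = force / area = 228.5 / 22.14 = 10.32 MPa

10.32 MPa


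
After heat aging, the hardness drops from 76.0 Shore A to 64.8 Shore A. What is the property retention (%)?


Retention = aged / original * 100
= 64.8 / 76.0 * 100
= 85.3%

85.3%


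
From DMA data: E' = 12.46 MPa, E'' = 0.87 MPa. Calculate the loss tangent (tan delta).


tan delta = E'' / E'
= 0.87 / 12.46
= 0.0698

tan delta = 0.0698


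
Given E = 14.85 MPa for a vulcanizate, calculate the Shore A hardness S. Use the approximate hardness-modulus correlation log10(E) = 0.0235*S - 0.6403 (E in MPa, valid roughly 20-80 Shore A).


log10(E) = 0.0235*S - 0.6403  =>  S = (log10(E) + 0.6403) / 0.0235
log10(14.85) = 1.171726
S = (1.171726 + 0.6403) / 0.0235 = 1.812026 / 0.0235
S = 77.1

Shore A = 77.1


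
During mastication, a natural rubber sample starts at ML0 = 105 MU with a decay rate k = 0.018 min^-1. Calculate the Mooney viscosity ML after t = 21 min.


ML = ML0 * exp(-k * t)
ML = 105 * exp(-0.018 * 21)
ML = 105 * 0.6852
ML = 71.95 MU

71.95 MU
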